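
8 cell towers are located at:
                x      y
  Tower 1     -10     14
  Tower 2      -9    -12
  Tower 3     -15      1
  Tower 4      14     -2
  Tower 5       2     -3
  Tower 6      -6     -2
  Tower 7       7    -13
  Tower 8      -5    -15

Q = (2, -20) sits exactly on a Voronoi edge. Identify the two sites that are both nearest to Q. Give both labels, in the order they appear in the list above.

Squared distances from Q to each site:
d²(Q, Tower 1) = 144 + 1156 = 1300
d²(Q, Tower 2) = 121 + 64 = 185
d²(Q, Tower 3) = 289 + 441 = 730
d²(Q, Tower 4) = 144 + 324 = 468
d²(Q, Tower 5) = 0 + 289 = 289
d²(Q, Tower 6) = 64 + 324 = 388
d²(Q, Tower 7) = 25 + 49 = 74
d²(Q, Tower 8) = 49 + 25 = 74
Q is equidistant from Tower 7 and Tower 8 (both at squared distance 74), and every other site is strictly farther — so Q lies on the Tower 7–Tower 8 Voronoi edge.

Tower 7 and Tower 8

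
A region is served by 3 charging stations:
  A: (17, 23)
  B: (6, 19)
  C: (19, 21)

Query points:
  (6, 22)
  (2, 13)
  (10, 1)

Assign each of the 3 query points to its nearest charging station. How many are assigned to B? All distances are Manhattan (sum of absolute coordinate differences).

3

(6, 22) — d to each: A:12, B:3, C:14 → nearest is B
(2, 13) — d to each: A:25, B:10, C:25 → nearest is B
(10, 1) — d to each: A:29, B:22, C:29 → nearest is B
3 of the 3 points have B as nearest.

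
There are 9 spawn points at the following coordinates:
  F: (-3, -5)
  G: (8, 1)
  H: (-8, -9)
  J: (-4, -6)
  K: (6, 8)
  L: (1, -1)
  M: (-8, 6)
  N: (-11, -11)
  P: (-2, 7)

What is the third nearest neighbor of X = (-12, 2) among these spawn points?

J

Since √ is increasing, it suffices to compare squared distances:
|XF|² = 81 + 49 = 130
|XG|² = 400 + 1 = 401
|XH|² = 16 + 121 = 137
|XJ|² = 64 + 64 = 128
|XK|² = 324 + 36 = 360
|XL|² = 169 + 9 = 178
|XM|² = 16 + 16 = 32
|XN|² = 1 + 169 = 170
|XP|² = 100 + 25 = 125
Sorted ascending: M, P, J, F, … — the third-nearest is J.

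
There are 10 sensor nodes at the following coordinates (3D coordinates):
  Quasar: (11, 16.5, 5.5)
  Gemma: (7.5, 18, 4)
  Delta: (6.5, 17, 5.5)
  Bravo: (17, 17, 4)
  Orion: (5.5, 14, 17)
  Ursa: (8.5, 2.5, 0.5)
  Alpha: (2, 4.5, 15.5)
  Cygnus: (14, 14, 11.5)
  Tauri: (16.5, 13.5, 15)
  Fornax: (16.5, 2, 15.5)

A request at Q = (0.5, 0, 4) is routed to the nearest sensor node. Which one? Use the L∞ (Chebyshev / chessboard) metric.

Ursa

d(Q, Quasar) = max(10.5, 16.5, 1.5) = 16.5
d(Q, Gemma) = max(7, 18, 0) = 18
d(Q, Delta) = max(6, 17, 1.5) = 17
d(Q, Bravo) = max(16.5, 17, 0) = 17
d(Q, Orion) = max(5, 14, 13) = 14
d(Q, Ursa) = max(8, 2.5, 3.5) = 8
d(Q, Alpha) = max(1.5, 4.5, 11.5) = 11.5
d(Q, Cygnus) = max(13.5, 14, 7.5) = 14
d(Q, Tauri) = max(16, 13.5, 11) = 16
d(Q, Fornax) = max(16, 2, 11.5) = 16
Ursa is nearest.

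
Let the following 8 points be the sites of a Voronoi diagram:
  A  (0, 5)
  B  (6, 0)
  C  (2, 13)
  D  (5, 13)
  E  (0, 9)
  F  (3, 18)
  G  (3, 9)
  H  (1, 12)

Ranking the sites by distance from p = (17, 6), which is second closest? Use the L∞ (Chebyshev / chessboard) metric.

D

d(p,A) = max(17, 1) = 17
d(p,B) = max(11, 6) = 11
d(p,C) = max(15, 7) = 15
d(p,D) = max(12, 7) = 12
d(p,E) = max(17, 3) = 17
d(p,F) = max(14, 12) = 14
d(p,G) = max(14, 3) = 14
d(p,H) = max(16, 6) = 16
Sorted ascending: B, D, F, … — the second-nearest is D.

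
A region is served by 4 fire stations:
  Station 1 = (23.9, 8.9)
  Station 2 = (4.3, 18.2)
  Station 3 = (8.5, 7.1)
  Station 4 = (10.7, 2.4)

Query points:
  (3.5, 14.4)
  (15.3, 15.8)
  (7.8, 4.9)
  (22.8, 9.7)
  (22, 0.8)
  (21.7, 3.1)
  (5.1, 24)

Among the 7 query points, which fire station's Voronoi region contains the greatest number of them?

(3.5, 14.4) — d² to each: Station 1:446.41, Station 2:15.08, Station 3:78.29, Station 4:195.84 → nearest is Station 2
(15.3, 15.8) — d² to each: Station 1:121.57, Station 2:126.76, Station 3:121.93, Station 4:200.72 → nearest is Station 1
(7.8, 4.9) — d² to each: Station 1:275.21, Station 2:189.14, Station 3:5.33, Station 4:14.66 → nearest is Station 3
(22.8, 9.7) — d² to each: Station 1:1.85, Station 2:414.5, Station 3:211.25, Station 4:199.7 → nearest is Station 1
(22, 0.8) — d² to each: Station 1:69.22, Station 2:616.05, Station 3:221.94, Station 4:130.25 → nearest is Station 1
(21.7, 3.1) — d² to each: Station 1:38.48, Station 2:530.77, Station 3:190.24, Station 4:121.49 → nearest is Station 1
(5.1, 24) — d² to each: Station 1:581.45, Station 2:34.28, Station 3:297.17, Station 4:497.92 → nearest is Station 2
Tally — Station 1:4, Station 2:2, Station 3:1. Station 1 captures the most (4).

Station 1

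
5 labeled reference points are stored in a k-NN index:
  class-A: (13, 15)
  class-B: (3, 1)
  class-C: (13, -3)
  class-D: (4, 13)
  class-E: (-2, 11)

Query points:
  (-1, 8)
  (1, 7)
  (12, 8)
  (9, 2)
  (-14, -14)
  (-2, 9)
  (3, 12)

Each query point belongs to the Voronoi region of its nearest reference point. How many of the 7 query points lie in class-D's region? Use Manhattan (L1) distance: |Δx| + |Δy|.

(-1, 8) — d to each: class-A:21, class-B:11, class-C:25, class-D:10, class-E:4 → nearest is class-E
(1, 7) — d to each: class-A:20, class-B:8, class-C:22, class-D:9, class-E:7 → nearest is class-E
(12, 8) — d to each: class-A:8, class-B:16, class-C:12, class-D:13, class-E:17 → nearest is class-A
(9, 2) — d to each: class-A:17, class-B:7, class-C:9, class-D:16, class-E:20 → nearest is class-B
(-14, -14) — d to each: class-A:56, class-B:32, class-C:38, class-D:45, class-E:37 → nearest is class-B
(-2, 9) — d to each: class-A:21, class-B:13, class-C:27, class-D:10, class-E:2 → nearest is class-E
(3, 12) — d to each: class-A:13, class-B:11, class-C:25, class-D:2, class-E:6 → nearest is class-D
1 of the 7 points has class-D as nearest.

1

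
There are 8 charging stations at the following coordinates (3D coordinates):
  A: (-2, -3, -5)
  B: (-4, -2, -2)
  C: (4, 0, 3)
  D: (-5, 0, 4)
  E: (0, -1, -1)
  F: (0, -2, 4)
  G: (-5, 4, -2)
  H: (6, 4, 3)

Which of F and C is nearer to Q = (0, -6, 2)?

Compare squared distances:
|QF|² = (0−0)² + (-6−(-2))² + (2−4)² = 0 + 16 + 4 = 20
|QC|² = (0−4)² + (-6−0)² + (2−3)² = 16 + 36 + 1 = 53
20 < 53, so F is closer.

F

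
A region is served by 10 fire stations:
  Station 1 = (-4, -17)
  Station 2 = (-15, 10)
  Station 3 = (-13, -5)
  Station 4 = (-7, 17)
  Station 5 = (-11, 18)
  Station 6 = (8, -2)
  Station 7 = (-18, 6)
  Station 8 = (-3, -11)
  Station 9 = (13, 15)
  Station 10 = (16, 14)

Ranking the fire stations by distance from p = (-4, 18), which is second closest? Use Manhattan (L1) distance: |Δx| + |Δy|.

Station 5

d(p, Station 1) = 0 + 35 = 35
d(p, Station 2) = 11 + 8 = 19
d(p, Station 3) = 9 + 23 = 32
d(p, Station 4) = 3 + 1 = 4
d(p, Station 5) = 7 + 0 = 7
d(p, Station 6) = 12 + 20 = 32
d(p, Station 7) = 14 + 12 = 26
d(p, Station 8) = 1 + 29 = 30
d(p, Station 9) = 17 + 3 = 20
d(p, Station 10) = 20 + 4 = 24
Sorted ascending: Station 4, Station 5, Station 2, … — the second-nearest is Station 5.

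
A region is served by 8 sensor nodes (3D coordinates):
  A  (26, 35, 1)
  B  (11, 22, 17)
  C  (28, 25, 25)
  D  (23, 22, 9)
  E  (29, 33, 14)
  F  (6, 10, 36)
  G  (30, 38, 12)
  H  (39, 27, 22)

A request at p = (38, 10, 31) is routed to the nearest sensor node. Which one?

Squared Euclidean distances:
|pA|² = (38−26)² + (10−35)² + (31−1)² = 144 + 625 + 900 = 1669
|pB|² = (38−11)² + (10−22)² + (31−17)² = 729 + 144 + 196 = 1069
|pC|² = (38−28)² + (10−25)² + (31−25)² = 100 + 225 + 36 = 361
|pD|² = (38−23)² + (10−22)² + (31−9)² = 225 + 144 + 484 = 853
|pE|² = (38−29)² + (10−33)² + (31−14)² = 81 + 529 + 289 = 899
|pF|² = (38−6)² + (10−10)² + (31−36)² = 1024 + 0 + 25 = 1049
|pG|² = (38−30)² + (10−38)² + (31−12)² = 64 + 784 + 361 = 1209
|pH|² = (38−39)² + (10−27)² + (31−22)² = 1 + 289 + 81 = 371
The smallest is to C, so p lies in the Voronoi region of C.

C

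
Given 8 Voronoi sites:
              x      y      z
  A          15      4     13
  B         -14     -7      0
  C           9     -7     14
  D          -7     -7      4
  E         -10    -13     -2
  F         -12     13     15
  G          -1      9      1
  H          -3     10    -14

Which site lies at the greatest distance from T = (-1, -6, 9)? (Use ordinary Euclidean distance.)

Since √ is increasing, it suffices to compare squared distances:
|TA|² = (-1−15)² + (-6−4)² + (9−13)² = 256 + 100 + 16 = 372
|TB|² = (-1−(-14))² + (-6−(-7))² + (9−0)² = 169 + 1 + 81 = 251
|TC|² = (-1−9)² + (-6−(-7))² + (9−14)² = 100 + 1 + 25 = 126
|TD|² = (-1−(-7))² + (-6−(-7))² + (9−4)² = 36 + 1 + 25 = 62
|TE|² = (-1−(-10))² + (-6−(-13))² + (9−(-2))² = 81 + 49 + 121 = 251
|TF|² = (-1−(-12))² + (-6−13)² + (9−15)² = 121 + 361 + 36 = 518
|TG|² = (-1−(-1))² + (-6−9)² + (9−1)² = 0 + 225 + 64 = 289
|TH|² = (-1−(-3))² + (-6−10)² + (9−(-14))² = 4 + 256 + 529 = 789
The largest is to H.

H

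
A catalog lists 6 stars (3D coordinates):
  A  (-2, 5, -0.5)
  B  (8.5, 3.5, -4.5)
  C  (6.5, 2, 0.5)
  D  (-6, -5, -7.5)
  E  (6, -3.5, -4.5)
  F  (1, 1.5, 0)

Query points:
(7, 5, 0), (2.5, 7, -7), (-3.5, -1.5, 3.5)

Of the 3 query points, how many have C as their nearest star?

(7, 5, 0) — d² to each: A:81.25, B:24.75, C:9.5, D:325.25, E:93.5, F:48.25 → nearest is C
(2.5, 7, -7) — d² to each: A:66.5, B:54.5, C:97.25, D:216.5, E:128.75, F:81.5 → nearest is B
(-3.5, -1.5, 3.5) — d² to each: A:60.5, B:233, C:121.25, D:139.5, E:158.25, F:41.5 → nearest is F
1 of the 3 points has C as nearest.

1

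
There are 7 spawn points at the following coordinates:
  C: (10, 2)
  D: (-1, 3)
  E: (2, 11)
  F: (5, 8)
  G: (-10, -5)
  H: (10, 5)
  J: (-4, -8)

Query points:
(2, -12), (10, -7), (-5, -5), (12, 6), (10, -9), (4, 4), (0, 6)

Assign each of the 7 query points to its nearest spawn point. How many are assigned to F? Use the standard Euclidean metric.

1

(2, -12) — d² to each: C:260, D:234, E:529, F:409, G:193, H:353, J:52 → nearest is J
(10, -7) — d² to each: C:81, D:221, E:388, F:250, G:404, H:144, J:197 → nearest is C
(-5, -5) — d² to each: C:274, D:80, E:305, F:269, G:25, H:325, J:10 → nearest is J
(12, 6) — d² to each: C:20, D:178, E:125, F:53, G:605, H:5, J:452 → nearest is H
(10, -9) — d² to each: C:121, D:265, E:464, F:314, G:416, H:196, J:197 → nearest is C
(4, 4) — d² to each: C:40, D:26, E:53, F:17, G:277, H:37, J:208 → nearest is F
(0, 6) — d² to each: C:116, D:10, E:29, F:29, G:221, H:101, J:212 → nearest is D
1 of the 7 points has F as nearest.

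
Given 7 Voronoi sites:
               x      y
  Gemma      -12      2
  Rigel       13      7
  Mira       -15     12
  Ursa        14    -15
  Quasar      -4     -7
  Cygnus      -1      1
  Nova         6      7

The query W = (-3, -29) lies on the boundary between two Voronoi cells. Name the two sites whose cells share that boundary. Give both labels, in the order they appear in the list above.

Squared distances from W to each site:
d²(W, Gemma) = (-3−(-12))² + (-29−2)² = 81 + 961 = 1042
d²(W, Rigel) = (-3−13)² + (-29−7)² = 256 + 1296 = 1552
d²(W, Mira) = (-3−(-15))² + (-29−12)² = 144 + 1681 = 1825
d²(W, Ursa) = (-3−14)² + (-29−(-15))² = 289 + 196 = 485
d²(W, Quasar) = (-3−(-4))² + (-29−(-7))² = 1 + 484 = 485
d²(W, Cygnus) = (-3−(-1))² + (-29−1)² = 4 + 900 = 904
d²(W, Nova) = (-3−6)² + (-29−7)² = 81 + 1296 = 1377
W is equidistant from Ursa and Quasar (both at squared distance 485), and every other site is strictly farther — so W lies on the Ursa–Quasar Voronoi edge.

Ursa and Quasar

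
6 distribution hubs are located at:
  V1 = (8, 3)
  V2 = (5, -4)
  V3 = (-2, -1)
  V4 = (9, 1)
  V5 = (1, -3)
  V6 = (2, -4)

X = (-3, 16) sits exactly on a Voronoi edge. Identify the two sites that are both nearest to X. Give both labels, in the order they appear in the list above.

V1 and V3

Squared distances from X to each site:
|XV1|² = (-3−8)² + (16−3)² = 121 + 169 = 290
|XV2|² = (-3−5)² + (16−(-4))² = 64 + 400 = 464
|XV3|² = (-3−(-2))² + (16−(-1))² = 1 + 289 = 290
|XV4|² = (-3−9)² + (16−1)² = 144 + 225 = 369
|XV5|² = (-3−1)² + (16−(-3))² = 16 + 361 = 377
|XV6|² = (-3−2)² + (16−(-4))² = 25 + 400 = 425
X is equidistant from V1 and V3 (both at squared distance 290), and every other site is strictly farther — so X lies on the V1–V3 Voronoi edge.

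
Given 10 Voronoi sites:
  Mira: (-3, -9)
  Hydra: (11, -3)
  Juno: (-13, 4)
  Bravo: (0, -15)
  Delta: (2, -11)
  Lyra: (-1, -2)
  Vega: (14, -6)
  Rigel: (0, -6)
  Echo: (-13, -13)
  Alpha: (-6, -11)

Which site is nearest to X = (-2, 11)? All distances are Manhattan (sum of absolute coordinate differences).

Lyra

d(X, Mira) = 1 + 20 = 21
d(X, Hydra) = 13 + 14 = 27
d(X, Juno) = 11 + 7 = 18
d(X, Bravo) = 2 + 26 = 28
d(X, Delta) = 4 + 22 = 26
d(X, Lyra) = 1 + 13 = 14
d(X, Vega) = 16 + 17 = 33
d(X, Rigel) = 2 + 17 = 19
d(X, Echo) = 11 + 24 = 35
d(X, Alpha) = 4 + 22 = 26
The smallest is to Lyra, so X lies in the Voronoi region of Lyra.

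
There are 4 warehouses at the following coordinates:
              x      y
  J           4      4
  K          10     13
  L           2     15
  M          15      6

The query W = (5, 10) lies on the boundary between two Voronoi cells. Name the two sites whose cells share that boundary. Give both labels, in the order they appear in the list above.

K and L

Squared distances from W to each site:
|WJ|² = (5−4)² + (10−4)² = 1 + 36 = 37
|WK|² = (5−10)² + (10−13)² = 25 + 9 = 34
|WL|² = (5−2)² + (10−15)² = 9 + 25 = 34
|WM|² = (5−15)² + (10−6)² = 100 + 16 = 116
W is equidistant from K and L (both at squared distance 34), and every other site is strictly farther — so W lies on the K–L Voronoi edge.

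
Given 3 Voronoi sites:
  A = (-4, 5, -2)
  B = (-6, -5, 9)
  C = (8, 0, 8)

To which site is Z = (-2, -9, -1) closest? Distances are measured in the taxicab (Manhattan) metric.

d(Z,A) = 2 + 14 + 1 = 17
d(Z,B) = 4 + 4 + 10 = 18
d(Z,C) = 10 + 9 + 9 = 28
A is nearest.

A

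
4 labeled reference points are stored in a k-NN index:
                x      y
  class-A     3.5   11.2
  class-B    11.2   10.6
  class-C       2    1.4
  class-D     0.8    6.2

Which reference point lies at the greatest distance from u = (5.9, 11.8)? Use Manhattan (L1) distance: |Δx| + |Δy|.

d(u, class-A) = |5.9−3.5| + |11.8−11.2| = 2.4 + 0.6 = 3
d(u, class-B) = |5.9−11.2| + |11.8−10.6| = 5.3 + 1.2 = 6.5
d(u, class-C) = |5.9−2| + |11.8−1.4| = 3.9 + 10.4 = 14.3
d(u, class-D) = |5.9−0.8| + |11.8−6.2| = 5.1 + 5.6 = 10.7
The largest is to class-C.

class-C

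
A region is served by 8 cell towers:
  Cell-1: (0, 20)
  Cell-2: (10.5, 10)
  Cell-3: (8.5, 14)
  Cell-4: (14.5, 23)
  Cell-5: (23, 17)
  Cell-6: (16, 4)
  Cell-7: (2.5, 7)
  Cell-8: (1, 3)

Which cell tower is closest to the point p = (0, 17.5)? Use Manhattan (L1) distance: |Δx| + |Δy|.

d(p, Cell-1) = 0 + 2.5 = 2.5
d(p, Cell-2) = 10.5 + 7.5 = 18
d(p, Cell-3) = 8.5 + 3.5 = 12
d(p, Cell-4) = 14.5 + 5.5 = 20
d(p, Cell-5) = 23 + 0.5 = 23.5
d(p, Cell-6) = 16 + 13.5 = 29.5
d(p, Cell-7) = 2.5 + 10.5 = 13
d(p, Cell-8) = 1 + 14.5 = 15.5
The smallest is to Cell-1, so p lies in the Voronoi region of Cell-1.

Cell-1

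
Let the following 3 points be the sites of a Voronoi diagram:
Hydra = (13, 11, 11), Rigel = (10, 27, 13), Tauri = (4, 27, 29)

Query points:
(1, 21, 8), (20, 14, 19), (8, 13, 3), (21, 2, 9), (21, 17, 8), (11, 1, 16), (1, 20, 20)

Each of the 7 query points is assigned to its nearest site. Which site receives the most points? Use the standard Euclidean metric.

(1, 21, 8) — d² to each: Hydra:253, Rigel:142, Tauri:486 → nearest is Rigel
(20, 14, 19) — d² to each: Hydra:122, Rigel:305, Tauri:525 → nearest is Hydra
(8, 13, 3) — d² to each: Hydra:93, Rigel:300, Tauri:888 → nearest is Hydra
(21, 2, 9) — d² to each: Hydra:149, Rigel:762, Tauri:1314 → nearest is Hydra
(21, 17, 8) — d² to each: Hydra:109, Rigel:246, Tauri:830 → nearest is Hydra
(11, 1, 16) — d² to each: Hydra:129, Rigel:686, Tauri:894 → nearest is Hydra
(1, 20, 20) — d² to each: Hydra:306, Rigel:179, Tauri:139 → nearest is Tauri
Tally — Hydra:5, Rigel:1, Tauri:1. Hydra captures the most (5).

Hydra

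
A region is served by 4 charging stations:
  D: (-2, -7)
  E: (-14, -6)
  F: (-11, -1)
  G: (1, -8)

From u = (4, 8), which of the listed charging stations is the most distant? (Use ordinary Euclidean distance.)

Squared Euclidean distances:
|uD|² = (4−(-2))² + (8−(-7))² = 36 + 225 = 261
|uE|² = (4−(-14))² + (8−(-6))² = 324 + 196 = 520
|uF|² = (4−(-11))² + (8−(-1))² = 225 + 81 = 306
|uG|² = (4−1)² + (8−(-8))² = 9 + 256 = 265
The largest is to E.

E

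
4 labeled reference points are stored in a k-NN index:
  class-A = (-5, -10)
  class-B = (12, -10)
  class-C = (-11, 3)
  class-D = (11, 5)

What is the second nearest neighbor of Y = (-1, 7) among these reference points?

class-D

Since √ is increasing, it suffices to compare squared distances:
d²(Y, class-A) = (-1−(-5))² + (7−(-10))² = 16 + 289 = 305
d²(Y, class-B) = (-1−12)² + (7−(-10))² = 169 + 289 = 458
d²(Y, class-C) = (-1−(-11))² + (7−3)² = 100 + 16 = 116
d²(Y, class-D) = (-1−11)² + (7−5)² = 144 + 4 = 148
Sorted ascending: class-C, class-D, class-A, … — the second-nearest is class-D.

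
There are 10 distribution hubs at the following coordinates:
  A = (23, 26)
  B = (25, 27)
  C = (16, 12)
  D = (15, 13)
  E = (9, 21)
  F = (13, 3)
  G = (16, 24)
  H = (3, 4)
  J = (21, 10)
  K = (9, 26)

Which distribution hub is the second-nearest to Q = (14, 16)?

C

Compare squared distances (the ordering matches that of the actual distances):
|QA|² = 81 + 100 = 181
|QB|² = 121 + 121 = 242
|QC|² = 4 + 16 = 20
|QD|² = 1 + 9 = 10
|QE|² = 25 + 25 = 50
|QF|² = 1 + 169 = 170
|QG|² = 4 + 64 = 68
|QH|² = 121 + 144 = 265
|QJ|² = 49 + 36 = 85
|QK|² = 25 + 100 = 125
Sorted ascending: D, C, E, … — the second-nearest is C.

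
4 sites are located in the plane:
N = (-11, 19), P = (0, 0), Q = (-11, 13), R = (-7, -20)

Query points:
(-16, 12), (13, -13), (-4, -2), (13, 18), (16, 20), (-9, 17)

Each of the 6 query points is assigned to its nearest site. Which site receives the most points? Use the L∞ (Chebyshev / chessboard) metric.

P

(-16, 12) — d to each: N:7, P:16, Q:5, R:32 → nearest is Q
(13, -13) — d to each: N:32, P:13, Q:26, R:20 → nearest is P
(-4, -2) — d to each: N:21, P:4, Q:15, R:18 → nearest is P
(13, 18) — d to each: N:24, P:18, Q:24, R:38 → nearest is P
(16, 20) — d to each: N:27, P:20, Q:27, R:40 → nearest is P
(-9, 17) — d to each: N:2, P:17, Q:4, R:37 → nearest is N
Tally — N:1, P:4, Q:1. P captures the most (4).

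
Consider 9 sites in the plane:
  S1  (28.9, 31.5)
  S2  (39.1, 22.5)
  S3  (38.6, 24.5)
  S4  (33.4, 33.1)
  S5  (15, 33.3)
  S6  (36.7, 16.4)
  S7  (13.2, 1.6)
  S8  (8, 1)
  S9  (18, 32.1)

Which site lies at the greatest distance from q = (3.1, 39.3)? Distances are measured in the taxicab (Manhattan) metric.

S6

d(q,S1) = 25.8 + 7.8 = 33.6
d(q,S2) = 36 + 16.8 = 52.8
d(q,S3) = 35.5 + 14.8 = 50.3
d(q,S4) = 30.3 + 6.2 = 36.5
d(q,S5) = 11.9 + 6 = 17.9
d(q,S6) = 33.6 + 22.9 = 56.5
d(q,S7) = 10.1 + 37.7 = 47.8
d(q,S8) = 4.9 + 38.3 = 43.2
d(q,S9) = 14.9 + 7.2 = 22.1
The largest is to S6.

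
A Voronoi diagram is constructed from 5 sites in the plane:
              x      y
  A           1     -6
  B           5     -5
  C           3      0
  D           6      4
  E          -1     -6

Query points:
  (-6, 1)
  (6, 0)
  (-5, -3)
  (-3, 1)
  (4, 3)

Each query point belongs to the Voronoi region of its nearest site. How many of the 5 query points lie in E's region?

2

(-6, 1) — d² to each: A:98, B:157, C:82, D:153, E:74 → nearest is E
(6, 0) — d² to each: A:61, B:26, C:9, D:16, E:85 → nearest is C
(-5, -3) — d² to each: A:45, B:104, C:73, D:170, E:25 → nearest is E
(-3, 1) — d² to each: A:65, B:100, C:37, D:90, E:53 → nearest is C
(4, 3) — d² to each: A:90, B:65, C:10, D:5, E:106 → nearest is D
2 of the 5 points have E as nearest.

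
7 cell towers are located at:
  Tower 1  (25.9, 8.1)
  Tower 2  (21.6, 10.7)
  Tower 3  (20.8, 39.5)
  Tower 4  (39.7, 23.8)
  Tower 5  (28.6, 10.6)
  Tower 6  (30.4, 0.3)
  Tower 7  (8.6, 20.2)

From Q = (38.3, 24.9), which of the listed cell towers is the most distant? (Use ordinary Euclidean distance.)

Tower 7

Compare squared distances (the ordering matches that of the actual distances):
d²(Q, Tower 1) = 153.76 + 282.24 = 436
d²(Q, Tower 2) = 278.89 + 201.64 = 480.53
d²(Q, Tower 3) = 306.25 + 213.16 = 519.41
d²(Q, Tower 4) = 1.96 + 1.21 = 3.17
d²(Q, Tower 5) = 94.09 + 204.49 = 298.58
d²(Q, Tower 6) = 62.41 + 605.16 = 667.57
d²(Q, Tower 7) = 882.09 + 22.09 = 904.18
The largest is to Tower 7.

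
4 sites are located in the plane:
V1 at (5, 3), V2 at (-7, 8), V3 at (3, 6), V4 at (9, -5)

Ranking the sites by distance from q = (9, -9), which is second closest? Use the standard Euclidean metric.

Squared Euclidean distances:
|qV1|² = (9−5)² + (-9−3)² = 16 + 144 = 160
|qV2|² = (9−(-7))² + (-9−8)² = 256 + 289 = 545
|qV3|² = (9−3)² + (-9−6)² = 36 + 225 = 261
|qV4|² = (9−9)² + (-9−(-5))² = 0 + 16 = 16
Sorted ascending: V4, V1, V3, … — the second-nearest is V1.

V1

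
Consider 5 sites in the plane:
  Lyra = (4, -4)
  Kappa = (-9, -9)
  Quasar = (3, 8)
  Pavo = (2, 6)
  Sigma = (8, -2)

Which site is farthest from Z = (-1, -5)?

Quasar

Compare squared distances (the ordering matches that of the actual distances):
d²(Z, Lyra) = (-1−4)² + (-5−(-4))² = 25 + 1 = 26
d²(Z, Kappa) = (-1−(-9))² + (-5−(-9))² = 64 + 16 = 80
d²(Z, Quasar) = (-1−3)² + (-5−8)² = 16 + 169 = 185
d²(Z, Pavo) = (-1−2)² + (-5−6)² = 9 + 121 = 130
d²(Z, Sigma) = (-1−8)² + (-5−(-2))² = 81 + 9 = 90
The largest is to Quasar.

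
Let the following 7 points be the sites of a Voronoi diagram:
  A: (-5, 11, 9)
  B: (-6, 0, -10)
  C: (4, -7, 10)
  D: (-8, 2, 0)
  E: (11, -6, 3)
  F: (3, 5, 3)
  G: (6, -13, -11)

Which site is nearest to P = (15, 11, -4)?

Squared Euclidean distances:
|PA|² = (15−(-5))² + (11−11)² + (-4−9)² = 400 + 0 + 169 = 569
|PB|² = (15−(-6))² + (11−0)² + (-4−(-10))² = 441 + 121 + 36 = 598
|PC|² = (15−4)² + (11−(-7))² + (-4−10)² = 121 + 324 + 196 = 641
|PD|² = (15−(-8))² + (11−2)² + (-4−0)² = 529 + 81 + 16 = 626
|PE|² = (15−11)² + (11−(-6))² + (-4−3)² = 16 + 289 + 49 = 354
|PF|² = (15−3)² + (11−5)² + (-4−3)² = 144 + 36 + 49 = 229
|PG|² = (15−6)² + (11−(-13))² + (-4−(-11))² = 81 + 576 + 49 = 706
Minimum is at F.

F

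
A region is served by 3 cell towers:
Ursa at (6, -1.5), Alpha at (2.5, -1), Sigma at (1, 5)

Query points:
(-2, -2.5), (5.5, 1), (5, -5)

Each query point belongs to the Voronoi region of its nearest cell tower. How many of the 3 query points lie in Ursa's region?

2

(-2, -2.5) — d² to each: Ursa:65, Alpha:22.5, Sigma:65.25 → nearest is Alpha
(5.5, 1) — d² to each: Ursa:6.5, Alpha:13, Sigma:36.25 → nearest is Ursa
(5, -5) — d² to each: Ursa:13.25, Alpha:22.25, Sigma:116 → nearest is Ursa
2 of the 3 points have Ursa as nearest.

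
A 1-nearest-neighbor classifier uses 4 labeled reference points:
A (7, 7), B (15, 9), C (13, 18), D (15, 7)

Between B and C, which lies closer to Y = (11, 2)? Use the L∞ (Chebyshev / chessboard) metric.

d(Y,B) = max(4, 7) = 7
d(Y,C) = max(2, 16) = 16
7 < 16, so B is closer.

B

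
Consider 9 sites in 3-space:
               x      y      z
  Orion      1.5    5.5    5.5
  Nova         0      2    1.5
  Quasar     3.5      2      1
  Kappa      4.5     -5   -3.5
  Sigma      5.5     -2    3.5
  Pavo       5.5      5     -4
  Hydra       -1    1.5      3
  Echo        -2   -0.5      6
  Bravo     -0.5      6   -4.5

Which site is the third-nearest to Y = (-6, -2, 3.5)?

Since √ is increasing, it suffices to compare squared distances:
d²(Y, Orion) = 56.25 + 56.25 + 4 = 116.5
d²(Y, Nova) = 36 + 16 + 4 = 56
d²(Y, Quasar) = 90.25 + 16 + 6.25 = 112.5
d²(Y, Kappa) = 110.25 + 9 + 49 = 168.25
d²(Y, Sigma) = 132.25 + 0 + 0 = 132.25
d²(Y, Pavo) = 132.25 + 49 + 56.25 = 237.5
d²(Y, Hydra) = 25 + 12.25 + 0.25 = 37.5
d²(Y, Echo) = 16 + 2.25 + 6.25 = 24.5
d²(Y, Bravo) = 30.25 + 64 + 64 = 158.25
Sorted ascending: Echo, Hydra, Nova, Quasar, … — the third-nearest is Nova.

Nova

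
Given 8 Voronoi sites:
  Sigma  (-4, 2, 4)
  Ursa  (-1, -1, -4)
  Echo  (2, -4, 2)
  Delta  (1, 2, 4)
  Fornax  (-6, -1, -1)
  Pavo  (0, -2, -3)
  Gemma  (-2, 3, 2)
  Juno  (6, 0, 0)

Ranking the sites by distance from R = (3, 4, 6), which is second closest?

Compare squared distances (the ordering matches that of the actual distances):
d²(R, Sigma) = (3−(-4))² + (4−2)² + (6−4)² = 49 + 4 + 4 = 57
d²(R, Ursa) = (3−(-1))² + (4−(-1))² + (6−(-4))² = 16 + 25 + 100 = 141
d²(R, Echo) = (3−2)² + (4−(-4))² + (6−2)² = 1 + 64 + 16 = 81
d²(R, Delta) = (3−1)² + (4−2)² + (6−4)² = 4 + 4 + 4 = 12
d²(R, Fornax) = (3−(-6))² + (4−(-1))² + (6−(-1))² = 81 + 25 + 49 = 155
d²(R, Pavo) = (3−0)² + (4−(-2))² + (6−(-3))² = 9 + 36 + 81 = 126
d²(R, Gemma) = (3−(-2))² + (4−3)² + (6−2)² = 25 + 1 + 16 = 42
d²(R, Juno) = (3−6)² + (4−0)² + (6−0)² = 9 + 16 + 36 = 61
Sorted ascending: Delta, Gemma, Sigma, … — the second-nearest is Gemma.

Gemma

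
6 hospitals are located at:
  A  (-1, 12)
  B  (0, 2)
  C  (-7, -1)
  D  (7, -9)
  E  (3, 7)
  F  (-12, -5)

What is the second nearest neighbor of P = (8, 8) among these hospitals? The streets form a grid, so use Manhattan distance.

A

d(P,A) = |8−(-1)| + |8−12| = 9 + 4 = 13
d(P,B) = |8−0| + |8−2| = 8 + 6 = 14
d(P,C) = |8−(-7)| + |8−(-1)| = 15 + 9 = 24
d(P,D) = |8−7| + |8−(-9)| = 1 + 17 = 18
d(P,E) = |8−3| + |8−7| = 5 + 1 = 6
d(P,F) = |8−(-12)| + |8−(-5)| = 20 + 13 = 33
Sorted ascending: E, A, B, … — the second-nearest is A.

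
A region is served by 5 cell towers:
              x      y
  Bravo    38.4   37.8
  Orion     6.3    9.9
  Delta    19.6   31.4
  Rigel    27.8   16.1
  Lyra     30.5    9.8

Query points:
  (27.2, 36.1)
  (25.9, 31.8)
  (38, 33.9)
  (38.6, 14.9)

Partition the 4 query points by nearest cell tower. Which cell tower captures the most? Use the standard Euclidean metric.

Delta

(27.2, 36.1) — d² to each: Bravo:128.33, Orion:1123.25, Delta:79.85, Rigel:400.36, Lyra:702.58 → nearest is Delta
(25.9, 31.8) — d² to each: Bravo:192.25, Orion:863.77, Delta:39.85, Rigel:250.1, Lyra:505.16 → nearest is Delta
(38, 33.9) — d² to each: Bravo:15.37, Orion:1580.89, Delta:344.81, Rigel:420.88, Lyra:637.06 → nearest is Bravo
(38.6, 14.9) — d² to each: Bravo:524.45, Orion:1068.29, Delta:633.25, Rigel:118.08, Lyra:91.62 → nearest is Lyra
Tally — Bravo:1, Delta:2, Lyra:1. Delta captures the most (2).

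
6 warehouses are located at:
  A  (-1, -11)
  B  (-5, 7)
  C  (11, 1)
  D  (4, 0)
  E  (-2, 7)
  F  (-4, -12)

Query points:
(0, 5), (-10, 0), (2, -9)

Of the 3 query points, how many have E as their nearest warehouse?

(0, 5) — d² to each: A:257, B:29, C:137, D:41, E:8, F:305 → nearest is E
(-10, 0) — d² to each: A:202, B:74, C:442, D:196, E:113, F:180 → nearest is B
(2, -9) — d² to each: A:13, B:305, C:181, D:85, E:272, F:45 → nearest is A
1 of the 3 points has E as nearest.

1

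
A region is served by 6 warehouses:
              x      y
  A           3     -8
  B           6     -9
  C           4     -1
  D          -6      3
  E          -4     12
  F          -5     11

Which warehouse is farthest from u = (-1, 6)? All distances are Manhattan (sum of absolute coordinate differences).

B

d(u,A) = |-1−3| + |6−(-8)| = 4 + 14 = 18
d(u,B) = |-1−6| + |6−(-9)| = 7 + 15 = 22
d(u,C) = |-1−4| + |6−(-1)| = 5 + 7 = 12
d(u,D) = |-1−(-6)| + |6−3| = 5 + 3 = 8
d(u,E) = |-1−(-4)| + |6−12| = 3 + 6 = 9
d(u,F) = |-1−(-5)| + |6−11| = 4 + 5 = 9
The largest is to B.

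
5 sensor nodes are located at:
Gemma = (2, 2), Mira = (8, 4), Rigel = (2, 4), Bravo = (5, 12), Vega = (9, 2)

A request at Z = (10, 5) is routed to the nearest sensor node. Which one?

Since √ is increasing, it suffices to compare squared distances:
d²(Z, Gemma) = (10−2)² + (5−2)² = 64 + 9 = 73
d²(Z, Mira) = (10−8)² + (5−4)² = 4 + 1 = 5
d²(Z, Rigel) = (10−2)² + (5−4)² = 64 + 1 = 65
d²(Z, Bravo) = (10−5)² + (5−12)² = 25 + 49 = 74
d²(Z, Vega) = (10−9)² + (5−2)² = 1 + 9 = 10
Minimum is at Mira.

Mira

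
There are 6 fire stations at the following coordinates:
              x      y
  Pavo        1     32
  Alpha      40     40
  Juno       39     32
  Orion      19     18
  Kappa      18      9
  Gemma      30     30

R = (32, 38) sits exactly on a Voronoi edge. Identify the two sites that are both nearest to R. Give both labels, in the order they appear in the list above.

Squared distances from R to each site:
d²(R, Pavo) = 961 + 36 = 997
d²(R, Alpha) = 64 + 4 = 68
d²(R, Juno) = 49 + 36 = 85
d²(R, Orion) = 169 + 400 = 569
d²(R, Kappa) = 196 + 841 = 1037
d²(R, Gemma) = 4 + 64 = 68
R is equidistant from Alpha and Gemma (both at squared distance 68), and every other site is strictly farther — so R lies on the Alpha–Gemma Voronoi edge.

Alpha and Gemma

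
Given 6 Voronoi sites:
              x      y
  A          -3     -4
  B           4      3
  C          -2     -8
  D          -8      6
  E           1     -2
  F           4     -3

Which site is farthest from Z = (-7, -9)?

Squared Euclidean distances:
|ZA|² = 16 + 25 = 41
|ZB|² = 121 + 144 = 265
|ZC|² = 25 + 1 = 26
|ZD|² = 1 + 225 = 226
|ZE|² = 64 + 49 = 113
|ZF|² = 121 + 36 = 157
The largest is to B.

B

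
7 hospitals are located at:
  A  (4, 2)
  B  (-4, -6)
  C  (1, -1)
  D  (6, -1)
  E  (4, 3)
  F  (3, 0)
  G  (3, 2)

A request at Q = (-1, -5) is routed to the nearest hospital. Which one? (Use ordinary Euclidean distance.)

Squared Euclidean distances:
|QA|² = (-1−4)² + (-5−2)² = 25 + 49 = 74
|QB|² = (-1−(-4))² + (-5−(-6))² = 9 + 1 = 10
|QC|² = (-1−1)² + (-5−(-1))² = 4 + 16 = 20
|QD|² = (-1−6)² + (-5−(-1))² = 49 + 16 = 65
|QE|² = (-1−4)² + (-5−3)² = 25 + 64 = 89
|QF|² = (-1−3)² + (-5−0)² = 16 + 25 = 41
|QG|² = (-1−3)² + (-5−2)² = 16 + 49 = 65
Minimum is at B.

B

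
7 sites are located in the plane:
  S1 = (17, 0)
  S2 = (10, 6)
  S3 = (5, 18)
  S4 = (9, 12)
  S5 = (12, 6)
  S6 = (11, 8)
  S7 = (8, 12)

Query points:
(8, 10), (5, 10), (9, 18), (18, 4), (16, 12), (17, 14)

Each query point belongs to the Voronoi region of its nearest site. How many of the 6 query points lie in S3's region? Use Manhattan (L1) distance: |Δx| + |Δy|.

(8, 10) — d to each: S1:19, S2:6, S3:11, S4:3, S5:8, S6:5, S7:2 → nearest is S7
(5, 10) — d to each: S1:22, S2:9, S3:8, S4:6, S5:11, S6:8, S7:5 → nearest is S7
(9, 18) — d to each: S1:26, S2:13, S3:4, S4:6, S5:15, S6:12, S7:7 → nearest is S3
(18, 4) — d to each: S1:5, S2:10, S3:27, S4:17, S5:8, S6:11, S7:18 → nearest is S1
(16, 12) — d to each: S1:13, S2:12, S3:17, S4:7, S5:10, S6:9, S7:8 → nearest is S4
(17, 14) — d to each: S1:14, S2:15, S3:16, S4:10, S5:13, S6:12, S7:11 → nearest is S4
1 of the 6 points has S3 as nearest.

1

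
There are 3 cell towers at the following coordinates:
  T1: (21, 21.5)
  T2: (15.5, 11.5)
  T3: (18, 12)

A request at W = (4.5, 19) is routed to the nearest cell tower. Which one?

Since √ is increasing, it suffices to compare squared distances:
|WT1|² = (4.5−21)² + (19−21.5)² = 272.25 + 6.25 = 278.5
|WT2|² = (4.5−15.5)² + (19−11.5)² = 121 + 56.25 = 177.25
|WT3|² = (4.5−18)² + (19−12)² = 182.25 + 49 = 231.25
Minimum is at T2.

T2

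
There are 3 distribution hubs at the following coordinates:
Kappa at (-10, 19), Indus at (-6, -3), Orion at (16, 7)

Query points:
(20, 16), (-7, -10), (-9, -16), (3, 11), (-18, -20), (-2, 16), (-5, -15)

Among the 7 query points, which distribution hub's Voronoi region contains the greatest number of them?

Indus

(20, 16) — d² to each: Kappa:909, Indus:1037, Orion:97 → nearest is Orion
(-7, -10) — d² to each: Kappa:850, Indus:50, Orion:818 → nearest is Indus
(-9, -16) — d² to each: Kappa:1226, Indus:178, Orion:1154 → nearest is Indus
(3, 11) — d² to each: Kappa:233, Indus:277, Orion:185 → nearest is Orion
(-18, -20) — d² to each: Kappa:1585, Indus:433, Orion:1885 → nearest is Indus
(-2, 16) — d² to each: Kappa:73, Indus:377, Orion:405 → nearest is Kappa
(-5, -15) — d² to each: Kappa:1181, Indus:145, Orion:925 → nearest is Indus
Tally — Kappa:1, Indus:4, Orion:2. Indus captures the most (4).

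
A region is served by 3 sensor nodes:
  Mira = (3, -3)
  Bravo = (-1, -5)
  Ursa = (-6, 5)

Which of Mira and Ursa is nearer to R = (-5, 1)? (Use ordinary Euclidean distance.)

Ursa

Compare squared distances:
d²(R, Mira) = (-5−3)² + (1−(-3))² = 64 + 16 = 80
d²(R, Ursa) = (-5−(-6))² + (1−5)² = 1 + 16 = 17
80 > 17, so Ursa is closer.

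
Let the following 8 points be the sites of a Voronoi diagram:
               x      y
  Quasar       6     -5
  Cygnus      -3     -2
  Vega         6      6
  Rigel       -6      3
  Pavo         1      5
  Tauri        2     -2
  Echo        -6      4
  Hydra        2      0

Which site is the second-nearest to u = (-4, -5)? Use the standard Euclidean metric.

Since √ is increasing, it suffices to compare squared distances:
d²(u, Quasar) = 100 + 0 = 100
d²(u, Cygnus) = 1 + 9 = 10
d²(u, Vega) = 100 + 121 = 221
d²(u, Rigel) = 4 + 64 = 68
d²(u, Pavo) = 25 + 100 = 125
d²(u, Tauri) = 36 + 9 = 45
d²(u, Echo) = 4 + 81 = 85
d²(u, Hydra) = 36 + 25 = 61
Sorted ascending: Cygnus, Tauri, Hydra, … — the second-nearest is Tauri.

Tauri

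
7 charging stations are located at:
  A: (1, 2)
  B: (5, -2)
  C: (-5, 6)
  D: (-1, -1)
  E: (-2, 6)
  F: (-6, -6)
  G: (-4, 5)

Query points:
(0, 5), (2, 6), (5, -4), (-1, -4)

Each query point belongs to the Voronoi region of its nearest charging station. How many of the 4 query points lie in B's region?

1

(0, 5) — d² to each: A:10, B:74, C:26, D:37, E:5, F:157, G:16 → nearest is E
(2, 6) — d² to each: A:17, B:73, C:49, D:58, E:16, F:208, G:37 → nearest is E
(5, -4) — d² to each: A:52, B:4, C:200, D:45, E:149, F:125, G:162 → nearest is B
(-1, -4) — d² to each: A:40, B:40, C:116, D:9, E:101, F:29, G:90 → nearest is D
1 of the 4 points has B as nearest.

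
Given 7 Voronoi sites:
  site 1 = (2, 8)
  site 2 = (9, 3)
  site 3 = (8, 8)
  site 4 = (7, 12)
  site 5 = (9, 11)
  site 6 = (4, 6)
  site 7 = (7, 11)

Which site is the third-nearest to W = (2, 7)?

Squared Euclidean distances:
d²(W, site 1) = (2−2)² + (7−8)² = 0 + 1 = 1
d²(W, site 2) = (2−9)² + (7−3)² = 49 + 16 = 65
d²(W, site 3) = (2−8)² + (7−8)² = 36 + 1 = 37
d²(W, site 4) = (2−7)² + (7−12)² = 25 + 25 = 50
d²(W, site 5) = (2−9)² + (7−11)² = 49 + 16 = 65
d²(W, site 6) = (2−4)² + (7−6)² = 4 + 1 = 5
d²(W, site 7) = (2−7)² + (7−11)² = 25 + 16 = 41
Sorted ascending: site 1, site 6, site 3, site 7, … — the third-nearest is site 3.

site 3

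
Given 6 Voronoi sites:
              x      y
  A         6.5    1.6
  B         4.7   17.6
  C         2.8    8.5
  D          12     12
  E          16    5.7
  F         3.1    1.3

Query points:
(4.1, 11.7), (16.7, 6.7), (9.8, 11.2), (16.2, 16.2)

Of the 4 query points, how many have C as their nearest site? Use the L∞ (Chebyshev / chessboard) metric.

1

(4.1, 11.7) — d to each: A:10.1, B:5.9, C:3.2, D:7.9, E:11.9, F:10.4 → nearest is C
(16.7, 6.7) — d to each: A:10.2, B:12, C:13.9, D:5.3, E:1, F:13.6 → nearest is E
(9.8, 11.2) — d to each: A:9.6, B:6.4, C:7, D:2.2, E:6.2, F:9.9 → nearest is D
(16.2, 16.2) — d to each: A:14.6, B:11.5, C:13.4, D:4.2, E:10.5, F:14.9 → nearest is D
1 of the 4 points has C as nearest.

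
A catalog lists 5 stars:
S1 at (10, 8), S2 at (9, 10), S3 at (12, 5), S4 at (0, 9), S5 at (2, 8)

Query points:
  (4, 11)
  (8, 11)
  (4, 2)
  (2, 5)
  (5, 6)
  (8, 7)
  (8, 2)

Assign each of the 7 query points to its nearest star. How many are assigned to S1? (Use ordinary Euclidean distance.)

(4, 11) — d² to each: S1:45, S2:26, S3:100, S4:20, S5:13 → nearest is S5
(8, 11) — d² to each: S1:13, S2:2, S3:52, S4:68, S5:45 → nearest is S2
(4, 2) — d² to each: S1:72, S2:89, S3:73, S4:65, S5:40 → nearest is S5
(2, 5) — d² to each: S1:73, S2:74, S3:100, S4:20, S5:9 → nearest is S5
(5, 6) — d² to each: S1:29, S2:32, S3:50, S4:34, S5:13 → nearest is S5
(8, 7) — d² to each: S1:5, S2:10, S3:20, S4:68, S5:37 → nearest is S1
(8, 2) — d² to each: S1:40, S2:65, S3:25, S4:113, S5:72 → nearest is S3
1 of the 7 points has S1 as nearest.

1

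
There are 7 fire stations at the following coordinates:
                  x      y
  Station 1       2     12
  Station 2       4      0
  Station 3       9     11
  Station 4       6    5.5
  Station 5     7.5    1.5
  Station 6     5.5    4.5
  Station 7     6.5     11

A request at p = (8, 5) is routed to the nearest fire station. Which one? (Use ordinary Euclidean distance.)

Station 4

Since √ is increasing, it suffices to compare squared distances:
d²(p, Station 1) = 36 + 49 = 85
d²(p, Station 2) = 16 + 25 = 41
d²(p, Station 3) = 1 + 36 = 37
d²(p, Station 4) = 4 + 0.25 = 4.25
d²(p, Station 5) = 0.25 + 12.25 = 12.5
d²(p, Station 6) = 6.25 + 0.25 = 6.5
d²(p, Station 7) = 2.25 + 36 = 38.25
The smallest is to Station 4, so p lies in the Voronoi region of Station 4.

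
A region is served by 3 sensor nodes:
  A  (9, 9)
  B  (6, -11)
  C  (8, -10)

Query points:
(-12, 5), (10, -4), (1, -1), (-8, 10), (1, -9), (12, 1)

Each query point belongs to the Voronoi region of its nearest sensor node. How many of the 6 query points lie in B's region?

(-12, 5) — d² to each: A:457, B:580, C:625 → nearest is A
(10, -4) — d² to each: A:170, B:65, C:40 → nearest is C
(1, -1) — d² to each: A:164, B:125, C:130 → nearest is B
(-8, 10) — d² to each: A:290, B:637, C:656 → nearest is A
(1, -9) — d² to each: A:388, B:29, C:50 → nearest is B
(12, 1) — d² to each: A:73, B:180, C:137 → nearest is A
2 of the 6 points have B as nearest.

2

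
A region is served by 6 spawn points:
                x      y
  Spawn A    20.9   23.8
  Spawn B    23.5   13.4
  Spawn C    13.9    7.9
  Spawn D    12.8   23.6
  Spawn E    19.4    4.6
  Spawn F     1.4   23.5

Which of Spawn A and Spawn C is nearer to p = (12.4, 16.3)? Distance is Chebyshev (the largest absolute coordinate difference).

d(p, Spawn A) = max(8.5, 7.5) = 8.5
d(p, Spawn C) = max(1.5, 8.4) = 8.4
8.5 > 8.4, so Spawn C is closer.

Spawn C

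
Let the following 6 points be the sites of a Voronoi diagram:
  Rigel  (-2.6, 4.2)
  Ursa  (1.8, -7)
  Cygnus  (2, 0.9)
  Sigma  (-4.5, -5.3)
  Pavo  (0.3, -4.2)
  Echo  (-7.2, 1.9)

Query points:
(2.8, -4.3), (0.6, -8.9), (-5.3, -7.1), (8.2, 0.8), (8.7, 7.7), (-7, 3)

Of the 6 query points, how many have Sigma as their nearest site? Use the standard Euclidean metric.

1

(2.8, -4.3) — d² to each: Rigel:101.41, Ursa:8.29, Cygnus:27.68, Sigma:54.29, Pavo:6.26, Echo:138.44 → nearest is Pavo
(0.6, -8.9) — d² to each: Rigel:181.85, Ursa:5.05, Cygnus:98, Sigma:38.97, Pavo:22.18, Echo:177.48 → nearest is Ursa
(-5.3, -7.1) — d² to each: Rigel:134.98, Ursa:50.42, Cygnus:117.29, Sigma:3.88, Pavo:39.77, Echo:84.61 → nearest is Sigma
(8.2, 0.8) — d² to each: Rigel:128.2, Ursa:101.8, Cygnus:38.45, Sigma:198.5, Pavo:87.41, Echo:238.37 → nearest is Cygnus
(8.7, 7.7) — d² to each: Rigel:139.94, Ursa:263.7, Cygnus:91.13, Sigma:343.24, Pavo:212.17, Echo:286.45 → nearest is Cygnus
(-7, 3) — d² to each: Rigel:20.8, Ursa:177.44, Cygnus:85.41, Sigma:75.14, Pavo:105.13, Echo:1.25 → nearest is Echo
1 of the 6 points has Sigma as nearest.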